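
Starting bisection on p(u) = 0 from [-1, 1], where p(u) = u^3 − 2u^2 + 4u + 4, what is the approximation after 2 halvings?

p(0) = 4 > 0, so the root lies in [-1, 0]
p(-0.5) = 1.375 > 0, so the root lies in [-1, -0.5]

-0.5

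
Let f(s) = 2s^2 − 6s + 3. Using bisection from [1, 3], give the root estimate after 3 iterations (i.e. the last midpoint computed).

m = 2, f(m) = -1 (−); new bracket [2, 3]
m = 2.5, f(m) = 0.5 (+); new bracket [2, 2.5]
m = 2.25, f(m) = -0.375 (−); new bracket [2.25, 2.5]

2.25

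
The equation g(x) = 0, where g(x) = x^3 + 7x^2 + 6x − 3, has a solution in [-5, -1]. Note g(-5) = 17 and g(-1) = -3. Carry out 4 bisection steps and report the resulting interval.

midpoint -3: g = 15 > 0 → [-3, -1]
midpoint -2: g = 5 > 0 → [-2, -1]
midpoint -1.5: g = 0.375 > 0 → [-1.5, -1]
midpoint -1.25: g = -1.5156 < 0 → [-1.5, -1.25]

[-1.5, -1.25]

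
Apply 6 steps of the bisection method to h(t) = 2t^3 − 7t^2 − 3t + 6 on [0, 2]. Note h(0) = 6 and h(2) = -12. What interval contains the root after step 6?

[0.8125, 0.84375]

m = 1, h(m) = -2 (−); new bracket [0, 1]
m = 0.5, h(m) = 3 (+); new bracket [0.5, 1]
m = 0.75, h(m) = 0.65625 (+); new bracket [0.75, 1]
m = 0.875, h(m) = -0.6445 (−); new bracket [0.75, 0.875]
m = 0.8125, h(m) = 0.0142 (+); new bracket [0.8125, 0.875]
m = 0.84375, h(m) = -0.3133 (−); new bracket [0.8125, 0.84375]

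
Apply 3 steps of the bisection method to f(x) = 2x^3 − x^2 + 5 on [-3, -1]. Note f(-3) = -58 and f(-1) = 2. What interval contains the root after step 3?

[-1.25, -1]

midpoint -2: f = -15 < 0 → [-2, -1]
midpoint -1.5: f = -4 < 0 → [-1.5, -1]
midpoint -1.25: f = -0.46875 < 0 → [-1.25, -1]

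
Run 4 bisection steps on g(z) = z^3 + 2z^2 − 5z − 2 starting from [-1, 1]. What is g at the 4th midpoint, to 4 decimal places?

midpoint 0: g = -2 < 0 → [-1, 0]
midpoint -0.5: g = 0.875 > 0 → [-0.5, 0]
midpoint -0.25: g = -0.640625 < 0 → [-0.5, -0.25]
midpoint -0.375: g = 0.1035 > 0 → [-0.375, -0.25]

0.1035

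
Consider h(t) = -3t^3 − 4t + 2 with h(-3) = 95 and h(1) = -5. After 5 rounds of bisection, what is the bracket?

[0.375, 0.5]

m = -1, h(m) = 9 (+); new bracket [-1, 1]
m = 0, h(m) = 2 (+); new bracket [0, 1]
m = 0.5, h(m) = -0.375 (−); new bracket [0, 0.5]
m = 0.25, h(m) = 0.9531 (+); new bracket [0.25, 0.5]
m = 0.375, h(m) = 0.3418 (+); new bracket [0.375, 0.5]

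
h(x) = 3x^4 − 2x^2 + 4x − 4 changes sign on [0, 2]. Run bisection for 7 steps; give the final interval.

[0.890625, 0.90625]

midpoint 1: h = 1 > 0 → [0, 1]
midpoint 0.5: h = -2.3125 < 0 → [0.5, 1]
midpoint 0.75: h = -1.175781 < 0 → [0.75, 1]
midpoint 0.875: h = -0.2727 < 0 → [0.875, 1]
midpoint 0.9375: h = 0.3096 > 0 → [0.875, 0.9375]
midpoint 0.90625: h = 0.006 > 0 → [0.875, 0.90625]
midpoint 0.890625: h = -0.1364 < 0 → [0.890625, 0.90625]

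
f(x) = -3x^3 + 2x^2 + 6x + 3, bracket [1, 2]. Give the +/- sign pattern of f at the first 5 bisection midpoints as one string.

x = 1.5 gives f = 6.375, positive; keep [1.5, 2]
x = 1.75 gives f = 3.546875, positive; keep [1.75, 2]
x = 1.875 gives f = 1.505859, positive; keep [1.875, 2]
x = 1.9375 gives f = 0.3132, positive; keep [1.9375, 2]
x = 1.96875 gives f = -0.328, negative; keep [1.9375, 1.96875]

++++-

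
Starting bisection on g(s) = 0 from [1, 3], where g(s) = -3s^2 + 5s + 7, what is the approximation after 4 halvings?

g(2) = 5 > 0, so the root lies in [2, 3]
g(2.5) = 0.75 > 0, so the root lies in [2.5, 3]
g(2.75) = -1.9375 < 0, so the root lies in [2.5, 2.75]
g(2.625) = -0.5469 < 0, so the root lies in [2.5, 2.625]

2.625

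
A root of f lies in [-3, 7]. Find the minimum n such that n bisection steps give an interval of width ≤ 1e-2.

Width after n steps is 10/2^n. Need 2^n ≥ 10/1e-2 = 1000.
2^9 = 512 < 1000 ≤ 2^10 = 1024, so n = 10.

10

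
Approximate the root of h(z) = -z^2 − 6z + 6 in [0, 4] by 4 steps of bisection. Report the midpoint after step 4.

0.75

midpoint 2: h = -10 < 0 → [0, 2]
midpoint 1: h = -1 < 0 → [0, 1]
midpoint 0.5: h = 2.75 > 0 → [0.5, 1]
midpoint 0.75: h = 0.9375 > 0 → [0.75, 1]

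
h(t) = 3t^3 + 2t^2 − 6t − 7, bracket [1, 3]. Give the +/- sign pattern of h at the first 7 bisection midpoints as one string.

midpoint 2: h = 13 > 0 → [1, 2]
midpoint 1.5: h = -1.375 < 0 → [1.5, 2]
midpoint 1.75: h = 4.703125 > 0 → [1.5, 1.75]
midpoint 1.625: h = 1.4043 > 0 → [1.5, 1.625]
midpoint 1.5625: h = -0.0481 < 0 → [1.5625, 1.625]
midpoint 1.59375: h = 0.6621 > 0 → [1.5625, 1.59375]
midpoint 1.578125: h = 0.3031 > 0 → [1.5625, 1.578125]

+-++-++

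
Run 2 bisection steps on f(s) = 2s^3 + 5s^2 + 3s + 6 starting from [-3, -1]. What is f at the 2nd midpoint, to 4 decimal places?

midpoint -2: f = 4 > 0 → [-3, -2]
midpoint -2.5: f = -1.5 < 0 → [-2.5, -2]

-1.5000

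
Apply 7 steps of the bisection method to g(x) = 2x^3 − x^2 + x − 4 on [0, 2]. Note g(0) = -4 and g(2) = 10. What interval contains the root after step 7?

x = 1 gives g = -2, negative; keep [1, 2]
x = 1.5 gives g = 2, positive; keep [1, 1.5]
x = 1.25 gives g = -0.40625, negative; keep [1.25, 1.5]
x = 1.375 gives g = 0.6836, positive; keep [1.25, 1.375]
x = 1.3125 gives g = 0.1118, positive; keep [1.25, 1.3125]
x = 1.28125 gives g = -0.1537, negative; keep [1.28125, 1.3125]
x = 1.296875 gives g = -0.0226, negative; keep [1.296875, 1.3125]

[1.296875, 1.3125]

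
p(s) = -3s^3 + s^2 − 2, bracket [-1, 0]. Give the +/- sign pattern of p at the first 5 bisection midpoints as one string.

m = -0.5, p(m) = -1.375 (−); new bracket [-1, -0.5]
m = -0.75, p(m) = -0.171875 (−); new bracket [-1, -0.75]
m = -0.875, p(m) = 0.775391 (+); new bracket [-0.875, -0.75]
m = -0.8125, p(m) = 0.2693 (+); new bracket [-0.8125, -0.75]
m = -0.78125, p(m) = 0.0409 (+); new bracket [-0.78125, -0.75]

--+++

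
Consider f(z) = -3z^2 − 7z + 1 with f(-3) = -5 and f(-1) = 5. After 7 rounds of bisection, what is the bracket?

[-2.46875, -2.453125]

midpoint -2: f = 3 > 0 → [-3, -2]
midpoint -2.5: f = -0.25 < 0 → [-2.5, -2]
midpoint -2.25: f = 1.5625 > 0 → [-2.5, -2.25]
midpoint -2.375: f = 0.7031 > 0 → [-2.5, -2.375]
midpoint -2.4375: f = 0.2383 > 0 → [-2.5, -2.4375]
midpoint -2.46875: f = -0.0029 < 0 → [-2.46875, -2.4375]
midpoint -2.453125: f = 0.1184 > 0 → [-2.46875, -2.453125]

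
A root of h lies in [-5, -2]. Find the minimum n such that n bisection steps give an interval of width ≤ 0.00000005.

26

Width after n steps is 3/2^n. Need 2^n ≥ 3/0.00000005 = 60000000.
2^25 = 33554432 < 60000000 ≤ 2^26 = 67108864, so n = 26.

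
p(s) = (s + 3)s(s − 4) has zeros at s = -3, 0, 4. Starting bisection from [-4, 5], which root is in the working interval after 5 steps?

p(0.5) = -6.125 < 0, so the root lies in [0.5, 5]
p(2.75) = -19.765625 < 0, so the root lies in [2.75, 5]
p(3.875) = -3.330078 < 0, so the root lies in [3.875, 5]
p(4.4375) = 14.4392 > 0, so the root lies in [3.875, 4.4375]
p(4.15625) = 4.6474 > 0, so the root lies in [3.875, 4.15625]

4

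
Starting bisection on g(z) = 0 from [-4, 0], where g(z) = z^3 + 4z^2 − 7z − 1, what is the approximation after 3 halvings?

midpoint -2: g = 21 > 0 → [-2, 0]
midpoint -1: g = 9 > 0 → [-1, 0]
midpoint -0.5: g = 3.375 > 0 → [-0.5, 0]

-0.5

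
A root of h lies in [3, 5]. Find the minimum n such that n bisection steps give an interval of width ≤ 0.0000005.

22

Width after n steps is 2/2^n. Need 2^n ≥ 2/0.0000005 = 4000000.
2^21 = 2097152 < 4000000 ≤ 2^22 = 4194304, so n = 22.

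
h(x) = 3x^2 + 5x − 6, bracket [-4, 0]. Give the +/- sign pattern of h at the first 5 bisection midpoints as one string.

m = -2, h(m) = -4 (−); new bracket [-4, -2]
m = -3, h(m) = 6 (+); new bracket [-3, -2]
m = -2.5, h(m) = 0.25 (+); new bracket [-2.5, -2]
m = -2.25, h(m) = -2.0625 (−); new bracket [-2.5, -2.25]
m = -2.375, h(m) = -0.9531 (−); new bracket [-2.5, -2.375]

-++--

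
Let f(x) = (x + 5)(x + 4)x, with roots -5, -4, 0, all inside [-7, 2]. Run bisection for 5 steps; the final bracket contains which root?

midpoint -2.5: f = -9.375 < 0 → [-2.5, 2]
midpoint -0.25: f = -4.453125 < 0 → [-0.25, 2]
midpoint 0.875: f = 25.060547 > 0 → [-0.25, 0.875]
midpoint 0.3125: f = 7.1594 > 0 → [-0.25, 0.3125]
midpoint 0.03125: f = 0.6338 > 0 → [-0.25, 0.03125]

0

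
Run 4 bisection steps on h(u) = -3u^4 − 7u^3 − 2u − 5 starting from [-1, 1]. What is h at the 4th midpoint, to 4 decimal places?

u = 0 gives h = -5, negative; keep [-1, 0]
u = -0.5 gives h = -3.3125, negative; keep [-1, -0.5]
u = -0.75 gives h = -1.496094, negative; keep [-1, -0.75]
u = -0.875 gives h = -0.3191, negative; keep [-1, -0.875]

-0.3191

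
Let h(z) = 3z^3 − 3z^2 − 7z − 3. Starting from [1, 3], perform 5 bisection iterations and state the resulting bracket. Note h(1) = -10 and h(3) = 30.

[2.1875, 2.25]

h(2) = -5 < 0, so the root lies in [2, 3]
h(2.5) = 7.625 > 0, so the root lies in [2, 2.5]
h(2.25) = 0.234375 > 0, so the root lies in [2, 2.25]
h(2.125) = -2.6348 < 0, so the root lies in [2.125, 2.25]
h(2.1875) = -1.2654 < 0, so the root lies in [2.1875, 2.25]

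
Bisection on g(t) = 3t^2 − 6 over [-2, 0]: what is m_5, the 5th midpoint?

-1.4375

t = -1 gives g = -3, negative; keep [-2, -1]
t = -1.5 gives g = 0.75, positive; keep [-1.5, -1]
t = -1.25 gives g = -1.3125, negative; keep [-1.5, -1.25]
t = -1.375 gives g = -0.3281, negative; keep [-1.5, -1.375]
t = -1.4375 gives g = 0.1992, positive; keep [-1.4375, -1.375]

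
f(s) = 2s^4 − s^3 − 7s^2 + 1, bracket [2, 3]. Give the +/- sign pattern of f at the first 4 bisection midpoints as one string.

+++-

m = 2.5, f(m) = 19.75 (+); new bracket [2, 2.5]
m = 2.25, f(m) = 5.429688 (+); new bracket [2, 2.25]
m = 2.125, f(m) = 0.57666 (+); new bracket [2, 2.125]
m = 2.0625, f(m) = -1.3596 (−); new bracket [2.0625, 2.125]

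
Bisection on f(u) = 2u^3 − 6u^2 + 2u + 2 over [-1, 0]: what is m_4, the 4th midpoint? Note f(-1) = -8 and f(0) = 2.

-0.4375

midpoint -0.5: f = -0.75 < 0 → [-0.5, 0]
midpoint -0.25: f = 1.09375 > 0 → [-0.5, -0.25]
midpoint -0.375: f = 0.300781 > 0 → [-0.5, -0.375]
midpoint -0.4375: f = -0.1909 < 0 → [-0.4375, -0.375]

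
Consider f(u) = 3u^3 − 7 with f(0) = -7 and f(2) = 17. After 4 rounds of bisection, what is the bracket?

[1.25, 1.375]

midpoint 1: f = -4 < 0 → [1, 2]
midpoint 1.5: f = 3.125 > 0 → [1, 1.5]
midpoint 1.25: f = -1.140625 < 0 → [1.25, 1.5]
midpoint 1.375: f = 0.7988 > 0 → [1.25, 1.375]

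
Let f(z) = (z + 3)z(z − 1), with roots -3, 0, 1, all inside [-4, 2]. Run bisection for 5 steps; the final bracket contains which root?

z = -1 gives f = 4, positive; keep [-4, -1]
z = -2.5 gives f = 4.375, positive; keep [-4, -2.5]
z = -3.25 gives f = -3.453125, negative; keep [-3.25, -2.5]
z = -2.875 gives f = 1.3926, positive; keep [-3.25, -2.875]
z = -3.0625 gives f = -0.7776, negative; keep [-3.0625, -2.875]

-3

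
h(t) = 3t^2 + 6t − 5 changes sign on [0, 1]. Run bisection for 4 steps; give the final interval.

[0.625, 0.6875]

m = 0.5, h(m) = -1.25 (−); new bracket [0.5, 1]
m = 0.75, h(m) = 1.1875 (+); new bracket [0.5, 0.75]
m = 0.625, h(m) = -0.078125 (−); new bracket [0.625, 0.75]
m = 0.6875, h(m) = 0.543 (+); new bracket [0.625, 0.6875]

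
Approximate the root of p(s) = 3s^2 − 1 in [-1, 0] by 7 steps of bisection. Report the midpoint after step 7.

-0.5703125

m = -0.5, p(m) = -0.25 (−); new bracket [-1, -0.5]
m = -0.75, p(m) = 0.6875 (+); new bracket [-0.75, -0.5]
m = -0.625, p(m) = 0.171875 (+); new bracket [-0.625, -0.5]
m = -0.5625, p(m) = -0.0508 (−); new bracket [-0.625, -0.5625]
m = -0.59375, p(m) = 0.0576 (+); new bracket [-0.59375, -0.5625]
m = -0.578125, p(m) = 0.0027 (+); new bracket [-0.578125, -0.5625]
m = -0.5703125, p(m) = -0.0242 (−); new bracket [-0.578125, -0.5703125]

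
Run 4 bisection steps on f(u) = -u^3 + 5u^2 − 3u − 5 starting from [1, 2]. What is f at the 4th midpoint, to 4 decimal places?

m = 1.5, f(m) = -1.625 (−); new bracket [1.5, 2]
m = 1.75, f(m) = -0.296875 (−); new bracket [1.75, 2]
m = 1.875, f(m) = 0.361328 (+); new bracket [1.75, 1.875]
m = 1.8125, f(m) = 0.0339 (+); new bracket [1.75, 1.8125]

0.0339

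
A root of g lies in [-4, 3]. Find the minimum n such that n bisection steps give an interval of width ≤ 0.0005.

14

Width after n steps is 7/2^n. Need 2^n ≥ 7/0.0005 = 14000.
2^13 = 8192 < 14000 ≤ 2^14 = 16384, so n = 14.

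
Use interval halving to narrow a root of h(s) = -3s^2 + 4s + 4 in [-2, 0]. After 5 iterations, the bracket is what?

s = -1 gives h = -3, negative; keep [-1, 0]
s = -0.5 gives h = 1.25, positive; keep [-1, -0.5]
s = -0.75 gives h = -0.6875, negative; keep [-0.75, -0.5]
s = -0.625 gives h = 0.3281, positive; keep [-0.75, -0.625]
s = -0.6875 gives h = -0.168, negative; keep [-0.6875, -0.625]

[-0.6875, -0.625]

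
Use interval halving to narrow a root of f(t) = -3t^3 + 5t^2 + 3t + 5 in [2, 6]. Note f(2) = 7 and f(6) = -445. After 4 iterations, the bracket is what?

m = 4, f(m) = -95 (−); new bracket [2, 4]
m = 3, f(m) = -22 (−); new bracket [2, 3]
m = 2.5, f(m) = -3.125 (−); new bracket [2, 2.5]
m = 2.25, f(m) = 2.8906 (+); new bracket [2.25, 2.5]

[2.25, 2.5]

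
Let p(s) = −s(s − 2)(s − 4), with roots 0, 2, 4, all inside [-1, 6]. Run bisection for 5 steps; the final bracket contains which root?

s = 2.5 gives p = 1.875, positive; keep [2.5, 6]
s = 4.25 gives p = -2.390625, negative; keep [2.5, 4.25]
s = 3.375 gives p = 2.900391, positive; keep [3.375, 4.25]
s = 3.8125 gives p = 1.2957, positive; keep [3.8125, 4.25]
s = 4.03125 gives p = -0.2559, negative; keep [3.8125, 4.03125]

4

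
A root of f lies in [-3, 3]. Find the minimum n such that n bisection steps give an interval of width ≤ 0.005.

11

Width after n steps is 6/2^n. Need 2^n ≥ 6/0.005 = 1200.
2^10 = 1024 < 1200 ≤ 2^11 = 2048, so n = 11.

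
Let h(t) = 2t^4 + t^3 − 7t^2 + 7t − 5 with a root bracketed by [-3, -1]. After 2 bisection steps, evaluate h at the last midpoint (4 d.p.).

m = -2, h(m) = -23 (−); new bracket [-3, -2]
m = -2.5, h(m) = -3.75 (−); new bracket [-3, -2.5]

-3.7500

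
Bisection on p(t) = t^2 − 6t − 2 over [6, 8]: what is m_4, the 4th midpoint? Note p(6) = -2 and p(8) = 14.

midpoint 7: p = 5 > 0 → [6, 7]
midpoint 6.5: p = 1.25 > 0 → [6, 6.5]
midpoint 6.25: p = -0.4375 < 0 → [6.25, 6.5]
midpoint 6.375: p = 0.3906 > 0 → [6.25, 6.375]

6.375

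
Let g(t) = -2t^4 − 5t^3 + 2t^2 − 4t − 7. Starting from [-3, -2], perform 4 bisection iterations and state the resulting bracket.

[-2.9375, -2.875]

g(-2.5) = 15.5 > 0, so the root lies in [-3, -2.5]
g(-2.75) = 8.726562 > 0, so the root lies in [-3, -2.75]
g(-2.875) = 3.208496 > 0, so the root lies in [-3, -2.875]
g(-2.9375) = -0.1712 < 0, so the root lies in [-2.9375, -2.875]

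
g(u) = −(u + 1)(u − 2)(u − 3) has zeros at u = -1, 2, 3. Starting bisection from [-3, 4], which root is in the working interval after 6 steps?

u = 0.5 gives g = -5.625, negative; keep [-3, 0.5]
u = -1.25 gives g = 3.453125, positive; keep [-1.25, 0.5]
u = -0.375 gives g = -5.009766, negative; keep [-1.25, -0.375]
u = -0.8125 gives g = -2.0105, negative; keep [-1.25, -0.8125]
u = -1.03125 gives g = 0.3819, positive; keep [-1.03125, -0.8125]
u = -0.921875 gives g = -0.8953, negative; keep [-1.03125, -0.921875]

-1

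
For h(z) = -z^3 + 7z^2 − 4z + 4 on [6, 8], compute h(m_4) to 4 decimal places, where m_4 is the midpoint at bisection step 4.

midpoint 7: h = -24 < 0 → [6, 7]
midpoint 6.5: h = -0.875 < 0 → [6, 6.5]
midpoint 6.25: h = 8.296875 > 0 → [6.25, 6.5]
midpoint 6.375: h = 3.9004 > 0 → [6.375, 6.5]

3.9004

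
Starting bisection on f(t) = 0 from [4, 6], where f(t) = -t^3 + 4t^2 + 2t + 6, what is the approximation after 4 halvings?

4.625

f(5) = -9 < 0, so the root lies in [4, 5]
f(4.5) = 4.875 > 0, so the root lies in [4.5, 5]
f(4.75) = -1.421875 < 0, so the root lies in [4.5, 4.75]
f(4.625) = 1.8809 > 0, so the root lies in [4.625, 4.75]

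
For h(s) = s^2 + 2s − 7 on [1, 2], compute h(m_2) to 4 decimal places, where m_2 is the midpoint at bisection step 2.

-0.4375

h(1.5) = -1.75 < 0, so the root lies in [1.5, 2]
h(1.75) = -0.4375 < 0, so the root lies in [1.75, 2]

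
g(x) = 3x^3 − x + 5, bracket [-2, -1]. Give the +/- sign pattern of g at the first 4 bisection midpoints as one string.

m = -1.5, g(m) = -3.625 (−); new bracket [-1.5, -1]
m = -1.25, g(m) = 0.390625 (+); new bracket [-1.5, -1.25]
m = -1.375, g(m) = -1.423828 (−); new bracket [-1.375, -1.25]
m = -1.3125, g(m) = -0.4705 (−); new bracket [-1.3125, -1.25]

-+--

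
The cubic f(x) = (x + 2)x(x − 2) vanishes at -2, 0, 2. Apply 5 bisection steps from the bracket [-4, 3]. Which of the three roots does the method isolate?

-2

m = -0.5, f(m) = 1.875 (+); new bracket [-4, -0.5]
m = -2.25, f(m) = -2.390625 (−); new bracket [-2.25, -0.5]
m = -1.375, f(m) = 2.900391 (+); new bracket [-2.25, -1.375]
m = -1.8125, f(m) = 1.2957 (+); new bracket [-2.25, -1.8125]
m = -2.03125, f(m) = -0.2559 (−); new bracket [-2.03125, -1.8125]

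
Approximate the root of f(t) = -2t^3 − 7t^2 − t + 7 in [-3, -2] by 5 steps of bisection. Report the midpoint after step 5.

f(-2.5) = -3 < 0, so the root lies in [-3, -2.5]
f(-2.75) = -1.59375 < 0, so the root lies in [-3, -2.75]
f(-2.875) = -0.457031 < 0, so the root lies in [-3, -2.875]
f(-2.9375) = 0.23 > 0, so the root lies in [-2.9375, -2.875]
f(-2.90625) = -0.1237 < 0, so the root lies in [-2.9375, -2.90625]

-2.90625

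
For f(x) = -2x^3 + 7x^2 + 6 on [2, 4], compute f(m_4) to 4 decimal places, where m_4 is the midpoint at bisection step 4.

2.7148

midpoint 3: f = 15 > 0 → [3, 4]
midpoint 3.5: f = 6 > 0 → [3.5, 4]
midpoint 3.75: f = -1.03125 < 0 → [3.5, 3.75]
midpoint 3.625: f = 2.7148 > 0 → [3.625, 3.75]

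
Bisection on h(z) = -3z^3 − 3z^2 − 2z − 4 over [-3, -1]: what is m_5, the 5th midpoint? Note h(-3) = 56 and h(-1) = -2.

m = -2, h(m) = 12 (+); new bracket [-2, -1]
m = -1.5, h(m) = 2.375 (+); new bracket [-1.5, -1]
m = -1.25, h(m) = -0.328125 (−); new bracket [-1.5, -1.25]
m = -1.375, h(m) = 0.877 (+); new bracket [-1.375, -1.25]
m = -1.3125, h(m) = 0.24 (+); new bracket [-1.3125, -1.25]

-1.3125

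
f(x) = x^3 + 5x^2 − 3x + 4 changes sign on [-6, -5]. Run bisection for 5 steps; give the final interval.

midpoint -5.5: f = 5.375 > 0 → [-6, -5.5]
midpoint -5.75: f = -3.546875 < 0 → [-5.75, -5.5]
midpoint -5.625: f = 1.099609 > 0 → [-5.75, -5.625]
midpoint -5.6875: f = -1.1765 < 0 → [-5.6875, -5.625]
midpoint -5.65625: f = -0.0268 < 0 → [-5.65625, -5.625]

[-5.65625, -5.625]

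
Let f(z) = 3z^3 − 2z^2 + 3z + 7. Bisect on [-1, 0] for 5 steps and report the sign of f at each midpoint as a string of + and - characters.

+++-+

m = -0.5, f(m) = 4.625 (+); new bracket [-1, -0.5]
m = -0.75, f(m) = 2.359375 (+); new bracket [-1, -0.75]
m = -0.875, f(m) = 0.833984 (+); new bracket [-1, -0.875]
m = -0.9375, f(m) = -0.0422 (−); new bracket [-0.9375, -0.875]
m = -0.90625, f(m) = 0.4058 (+); new bracket [-0.9375, -0.90625]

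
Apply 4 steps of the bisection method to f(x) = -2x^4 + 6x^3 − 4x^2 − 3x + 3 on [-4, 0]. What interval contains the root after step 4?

[-0.75, -0.5]

x = -2 gives f = -87, negative; keep [-2, 0]
x = -1 gives f = -6, negative; keep [-1, 0]
x = -0.5 gives f = 2.625, positive; keep [-1, -0.5]
x = -0.75 gives f = -0.1641, negative; keep [-0.75, -0.5]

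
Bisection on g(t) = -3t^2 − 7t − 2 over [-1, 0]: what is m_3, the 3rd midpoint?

-0.375

t = -0.5 gives g = 0.75, positive; keep [-0.5, 0]
t = -0.25 gives g = -0.4375, negative; keep [-0.5, -0.25]
t = -0.375 gives g = 0.203125, positive; keep [-0.375, -0.25]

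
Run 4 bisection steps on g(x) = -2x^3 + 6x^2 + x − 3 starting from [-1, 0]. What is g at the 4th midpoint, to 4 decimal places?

-0.2017

midpoint -0.5: g = -1.75 < 0 → [-1, -0.5]
midpoint -0.75: g = 0.46875 > 0 → [-0.75, -0.5]
midpoint -0.625: g = -0.792969 < 0 → [-0.75, -0.625]
midpoint -0.6875: g = -0.2017 < 0 → [-0.75, -0.6875]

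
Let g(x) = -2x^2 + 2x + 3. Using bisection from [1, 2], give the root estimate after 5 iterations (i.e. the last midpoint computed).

1.84375

midpoint 1.5: g = 1.5 > 0 → [1.5, 2]
midpoint 1.75: g = 0.375 > 0 → [1.75, 2]
midpoint 1.875: g = -0.28125 < 0 → [1.75, 1.875]
midpoint 1.8125: g = 0.0547 > 0 → [1.8125, 1.875]
midpoint 1.84375: g = -0.1113 < 0 → [1.8125, 1.84375]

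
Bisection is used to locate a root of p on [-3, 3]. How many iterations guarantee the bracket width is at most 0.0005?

Width after n steps is 6/2^n. Need 2^n ≥ 6/0.0005 = 12000.
2^13 = 8192 < 12000 ≤ 2^14 = 16384, so n = 14.

14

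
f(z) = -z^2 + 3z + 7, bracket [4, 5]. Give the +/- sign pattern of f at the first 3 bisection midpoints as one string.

+--

z = 4.5 gives f = 0.25, positive; keep [4.5, 5]
z = 4.75 gives f = -1.3125, negative; keep [4.5, 4.75]
z = 4.625 gives f = -0.515625, negative; keep [4.5, 4.625]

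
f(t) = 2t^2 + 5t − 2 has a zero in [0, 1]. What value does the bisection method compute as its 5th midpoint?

0.34375

t = 0.5 gives f = 1, positive; keep [0, 0.5]
t = 0.25 gives f = -0.625, negative; keep [0.25, 0.5]
t = 0.375 gives f = 0.15625, positive; keep [0.25, 0.375]
t = 0.3125 gives f = -0.2422, negative; keep [0.3125, 0.375]
t = 0.34375 gives f = -0.0449, negative; keep [0.34375, 0.375]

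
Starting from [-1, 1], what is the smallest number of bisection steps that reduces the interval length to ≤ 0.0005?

Width after n steps is 2/2^n. Need 2^n ≥ 2/0.0005 = 4000.
2^11 = 2048 < 4000 ≤ 2^12 = 4096, so n = 12.

12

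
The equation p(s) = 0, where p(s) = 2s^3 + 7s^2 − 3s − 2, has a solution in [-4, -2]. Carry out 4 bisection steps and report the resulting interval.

[-3.875, -3.75]

m = -3, p(m) = 16 (+); new bracket [-4, -3]
m = -3.5, p(m) = 8.5 (+); new bracket [-4, -3.5]
m = -3.75, p(m) = 2.21875 (+); new bracket [-4, -3.75]
m = -3.875, p(m) = -1.6367 (−); new bracket [-3.875, -3.75]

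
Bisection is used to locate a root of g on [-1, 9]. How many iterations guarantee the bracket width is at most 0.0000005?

25

Width after n steps is 10/2^n. Need 2^n ≥ 10/0.0000005 = 20000000.
2^24 = 16777216 < 20000000 ≤ 2^25 = 33554432, so n = 25.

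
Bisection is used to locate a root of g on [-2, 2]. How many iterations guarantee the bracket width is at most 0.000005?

20

Width after n steps is 4/2^n. Need 2^n ≥ 4/0.000005 = 800000.
2^19 = 524288 < 800000 ≤ 2^20 = 1048576, so n = 20.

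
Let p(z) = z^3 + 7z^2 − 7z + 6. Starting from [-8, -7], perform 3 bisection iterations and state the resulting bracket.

[-8, -7.875]

z = -7.5 gives p = 30.375, positive; keep [-8, -7.5]
z = -7.75 gives p = 15.203125, positive; keep [-8, -7.75]
z = -7.875 gives p = 6.861328, positive; keep [-8, -7.875]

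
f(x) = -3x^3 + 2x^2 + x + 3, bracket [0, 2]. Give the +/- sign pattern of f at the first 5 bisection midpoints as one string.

+-++-

x = 1 gives f = 3, positive; keep [1, 2]
x = 1.5 gives f = -1.125, negative; keep [1, 1.5]
x = 1.25 gives f = 1.515625, positive; keep [1.25, 1.5]
x = 1.375 gives f = 0.3574, positive; keep [1.375, 1.5]
x = 1.4375 gives f = -0.3411, negative; keep [1.375, 1.4375]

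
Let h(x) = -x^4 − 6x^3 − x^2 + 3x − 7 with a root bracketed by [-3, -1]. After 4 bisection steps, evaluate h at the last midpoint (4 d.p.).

x = -2 gives h = 15, positive; keep [-2, -1]
x = -1.5 gives h = 1.4375, positive; keep [-1.5, -1]
x = -1.25 gives h = -3.035156, negative; keep [-1.5, -1.25]
x = -1.375 gives h = -0.9924, negative; keep [-1.5, -1.375]

-0.9924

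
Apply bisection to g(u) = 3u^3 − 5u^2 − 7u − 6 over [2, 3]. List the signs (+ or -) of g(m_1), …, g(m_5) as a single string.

--+++

midpoint 2.5: g = -7.875 < 0 → [2.5, 3]
midpoint 2.75: g = -0.671875 < 0 → [2.75, 3]
midpoint 2.875: g = 3.837891 > 0 → [2.75, 2.875]
midpoint 2.8125: g = 1.5037 > 0 → [2.75, 2.8125]
midpoint 2.78125: g = 0.3963 > 0 → [2.75, 2.78125]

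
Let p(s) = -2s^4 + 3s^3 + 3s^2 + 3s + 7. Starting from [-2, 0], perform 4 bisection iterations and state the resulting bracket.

[-1.125, -1]

s = -1 gives p = 2, positive; keep [-2, -1]
s = -1.5 gives p = -11, negative; keep [-1.5, -1]
s = -1.25 gives p = -2.804688, negative; keep [-1.25, -1]
s = -1.125 gives p = -0.0532, negative; keep [-1.125, -1]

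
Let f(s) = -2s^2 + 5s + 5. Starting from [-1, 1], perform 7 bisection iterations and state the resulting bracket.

s = 0 gives f = 5, positive; keep [-1, 0]
s = -0.5 gives f = 2, positive; keep [-1, -0.5]
s = -0.75 gives f = 0.125, positive; keep [-1, -0.75]
s = -0.875 gives f = -0.9062, negative; keep [-0.875, -0.75]
s = -0.8125 gives f = -0.3828, negative; keep [-0.8125, -0.75]
s = -0.78125 gives f = -0.127, negative; keep [-0.78125, -0.75]
s = -0.765625 gives f = -0.0005, negative; keep [-0.765625, -0.75]

[-0.765625, -0.75]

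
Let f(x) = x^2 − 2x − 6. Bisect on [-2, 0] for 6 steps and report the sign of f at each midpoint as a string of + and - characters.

midpoint -1: f = -3 < 0 → [-2, -1]
midpoint -1.5: f = -0.75 < 0 → [-2, -1.5]
midpoint -1.75: f = 0.5625 > 0 → [-1.75, -1.5]
midpoint -1.625: f = -0.1094 < 0 → [-1.75, -1.625]
midpoint -1.6875: f = 0.2227 > 0 → [-1.6875, -1.625]
midpoint -1.65625: f = 0.0557 > 0 → [-1.65625, -1.625]

--+-++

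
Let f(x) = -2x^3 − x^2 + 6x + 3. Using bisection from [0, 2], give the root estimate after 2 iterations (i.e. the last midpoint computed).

x = 1 gives f = 6, positive; keep [1, 2]
x = 1.5 gives f = 3, positive; keep [1.5, 2]

1.5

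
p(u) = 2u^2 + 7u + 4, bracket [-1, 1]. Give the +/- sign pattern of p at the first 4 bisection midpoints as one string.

++-+

m = 0, p(m) = 4 (+); new bracket [-1, 0]
m = -0.5, p(m) = 1 (+); new bracket [-1, -0.5]
m = -0.75, p(m) = -0.125 (−); new bracket [-0.75, -0.5]
m = -0.625, p(m) = 0.4062 (+); new bracket [-0.75, -0.625]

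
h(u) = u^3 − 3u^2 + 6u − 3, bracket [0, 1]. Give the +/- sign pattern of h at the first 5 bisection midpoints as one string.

u = 0.5 gives h = -0.625, negative; keep [0.5, 1]
u = 0.75 gives h = 0.234375, positive; keep [0.5, 0.75]
u = 0.625 gives h = -0.177734, negative; keep [0.625, 0.75]
u = 0.6875 gives h = 0.032, positive; keep [0.625, 0.6875]
u = 0.65625 gives h = -0.0719, negative; keep [0.65625, 0.6875]

-+-+-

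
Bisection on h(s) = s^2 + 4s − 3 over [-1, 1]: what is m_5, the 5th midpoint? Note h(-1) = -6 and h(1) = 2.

midpoint 0: h = -3 < 0 → [0, 1]
midpoint 0.5: h = -0.75 < 0 → [0.5, 1]
midpoint 0.75: h = 0.5625 > 0 → [0.5, 0.75]
midpoint 0.625: h = -0.1094 < 0 → [0.625, 0.75]
midpoint 0.6875: h = 0.2227 > 0 → [0.625, 0.6875]

0.6875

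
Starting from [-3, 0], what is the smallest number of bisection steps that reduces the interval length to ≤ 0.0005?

13

Width after n steps is 3/2^n. Need 2^n ≥ 3/0.0005 = 6000.
2^12 = 4096 < 6000 ≤ 2^13 = 8192, so n = 13.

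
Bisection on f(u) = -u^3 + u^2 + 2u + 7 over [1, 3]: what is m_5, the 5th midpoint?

2.6875

f(2) = 7 > 0, so the root lies in [2, 3]
f(2.5) = 2.625 > 0, so the root lies in [2.5, 3]
f(2.75) = -0.734375 < 0, so the root lies in [2.5, 2.75]
f(2.625) = 1.0527 > 0, so the root lies in [2.625, 2.75]
f(2.6875) = 0.1868 > 0, so the root lies in [2.6875, 2.75]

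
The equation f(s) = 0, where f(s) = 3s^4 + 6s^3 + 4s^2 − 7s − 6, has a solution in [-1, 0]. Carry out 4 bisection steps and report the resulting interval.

m = -0.5, f(m) = -2.0625 (−); new bracket [-1, -0.5]
m = -0.75, f(m) = -0.082031 (−); new bracket [-1, -0.75]
m = -0.875, f(m) = 0.926514 (+); new bracket [-0.875, -0.75]
m = -0.8125, f(m) = 0.4173 (+); new bracket [-0.8125, -0.75]

[-0.8125, -0.75]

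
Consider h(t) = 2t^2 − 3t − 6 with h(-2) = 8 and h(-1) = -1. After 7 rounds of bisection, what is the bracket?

[-1.140625, -1.1328125]

h(-1.5) = 3 > 0, so the root lies in [-1.5, -1]
h(-1.25) = 0.875 > 0, so the root lies in [-1.25, -1]
h(-1.125) = -0.09375 < 0, so the root lies in [-1.25, -1.125]
h(-1.1875) = 0.3828 > 0, so the root lies in [-1.1875, -1.125]
h(-1.15625) = 0.1426 > 0, so the root lies in [-1.15625, -1.125]
h(-1.140625) = 0.0239 > 0, so the root lies in [-1.140625, -1.125]
h(-1.1328125) = -0.035 < 0, so the root lies in [-1.140625, -1.1328125]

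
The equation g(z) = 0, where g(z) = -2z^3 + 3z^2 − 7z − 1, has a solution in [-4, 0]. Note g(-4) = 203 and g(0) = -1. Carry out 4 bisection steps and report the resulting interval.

[-0.25, 0]

g(-2) = 41 > 0, so the root lies in [-2, 0]
g(-1) = 11 > 0, so the root lies in [-1, 0]
g(-0.5) = 3.5 > 0, so the root lies in [-0.5, 0]
g(-0.25) = 0.9688 > 0, so the root lies in [-0.25, 0]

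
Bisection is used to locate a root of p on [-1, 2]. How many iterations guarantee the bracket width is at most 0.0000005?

Width after n steps is 3/2^n. Need 2^n ≥ 3/0.0000005 = 6000000.
2^22 = 4194304 < 6000000 ≤ 2^23 = 8388608, so n = 23.

23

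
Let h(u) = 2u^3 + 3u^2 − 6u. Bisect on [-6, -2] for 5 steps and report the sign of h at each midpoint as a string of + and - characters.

h(-4) = -56 < 0, so the root lies in [-4, -2]
h(-3) = -9 < 0, so the root lies in [-3, -2]
h(-2.5) = 2.5 > 0, so the root lies in [-3, -2.5]
h(-2.75) = -2.4062 < 0, so the root lies in [-2.75, -2.5]
h(-2.625) = 0.2461 > 0, so the root lies in [-2.75, -2.625]

--+-+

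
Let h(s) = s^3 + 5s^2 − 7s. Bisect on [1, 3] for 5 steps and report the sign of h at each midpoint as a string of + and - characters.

+++-+

h(2) = 14 > 0, so the root lies in [1, 2]
h(1.5) = 4.125 > 0, so the root lies in [1, 1.5]
h(1.25) = 1.015625 > 0, so the root lies in [1, 1.25]
h(1.125) = -0.123 < 0, so the root lies in [1.125, 1.25]
h(1.1875) = 0.4128 > 0, so the root lies in [1.125, 1.1875]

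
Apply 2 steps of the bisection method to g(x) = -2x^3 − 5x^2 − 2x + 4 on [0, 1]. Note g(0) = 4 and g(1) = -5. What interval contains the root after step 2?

midpoint 0.5: g = 1.5 > 0 → [0.5, 1]
midpoint 0.75: g = -1.15625 < 0 → [0.5, 0.75]

[0.5, 0.75]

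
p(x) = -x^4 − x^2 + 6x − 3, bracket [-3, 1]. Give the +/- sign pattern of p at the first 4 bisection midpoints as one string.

p(-1) = -11 < 0, so the root lies in [-1, 1]
p(0) = -3 < 0, so the root lies in [0, 1]
p(0.5) = -0.3125 < 0, so the root lies in [0.5, 1]
p(0.75) = 0.6211 > 0, so the root lies in [0.5, 0.75]

---+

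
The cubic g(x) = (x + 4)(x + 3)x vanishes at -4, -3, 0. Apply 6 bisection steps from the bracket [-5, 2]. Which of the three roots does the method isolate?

0

m = -1.5, g(m) = -5.625 (−); new bracket [-1.5, 2]
m = 0.25, g(m) = 3.453125 (+); new bracket [-1.5, 0.25]
m = -0.625, g(m) = -5.009766 (−); new bracket [-0.625, 0.25]
m = -0.1875, g(m) = -2.0105 (−); new bracket [-0.1875, 0.25]
m = 0.03125, g(m) = 0.3819 (+); new bracket [-0.1875, 0.03125]
m = -0.078125, g(m) = -0.8953 (−); new bracket [-0.078125, 0.03125]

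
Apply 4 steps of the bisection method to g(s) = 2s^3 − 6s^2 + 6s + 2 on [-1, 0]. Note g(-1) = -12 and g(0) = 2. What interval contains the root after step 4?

[-0.3125, -0.25]

g(-0.5) = -2.75 < 0, so the root lies in [-0.5, 0]
g(-0.25) = 0.09375 > 0, so the root lies in [-0.5, -0.25]
g(-0.375) = -1.199219 < 0, so the root lies in [-0.375, -0.25]
g(-0.3125) = -0.522 < 0, so the root lies in [-0.3125, -0.25]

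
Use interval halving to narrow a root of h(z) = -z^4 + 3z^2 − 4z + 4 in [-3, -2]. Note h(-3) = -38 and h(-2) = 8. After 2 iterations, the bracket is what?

[-2.5, -2.25]

h(-2.5) = -6.3125 < 0, so the root lies in [-2.5, -2]
h(-2.25) = 2.558594 > 0, so the root lies in [-2.5, -2.25]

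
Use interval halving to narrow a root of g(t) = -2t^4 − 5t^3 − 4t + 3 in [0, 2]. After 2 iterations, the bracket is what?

[0.5, 1]

g(1) = -8 < 0, so the root lies in [0, 1]
g(0.5) = 0.25 > 0, so the root lies in [0.5, 1]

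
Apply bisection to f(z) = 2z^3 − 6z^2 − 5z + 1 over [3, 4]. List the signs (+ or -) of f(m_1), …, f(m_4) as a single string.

f(3.5) = -4.25 < 0, so the root lies in [3.5, 4]
f(3.75) = 3.34375 > 0, so the root lies in [3.5, 3.75]
f(3.625) = -0.699219 < 0, so the root lies in [3.625, 3.75]
f(3.6875) = 1.2593 > 0, so the root lies in [3.625, 3.6875]

-+-+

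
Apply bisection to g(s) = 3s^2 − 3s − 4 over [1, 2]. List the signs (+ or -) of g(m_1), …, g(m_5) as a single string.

s = 1.5 gives g = -1.75, negative; keep [1.5, 2]
s = 1.75 gives g = -0.0625, negative; keep [1.75, 2]
s = 1.875 gives g = 0.921875, positive; keep [1.75, 1.875]
s = 1.8125 gives g = 0.418, positive; keep [1.75, 1.8125]
s = 1.78125 gives g = 0.1748, positive; keep [1.75, 1.78125]

--+++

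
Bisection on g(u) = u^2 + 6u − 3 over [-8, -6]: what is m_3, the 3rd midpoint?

m = -7, g(m) = 4 (+); new bracket [-7, -6]
m = -6.5, g(m) = 0.25 (+); new bracket [-6.5, -6]
m = -6.25, g(m) = -1.4375 (−); new bracket [-6.5, -6.25]

-6.25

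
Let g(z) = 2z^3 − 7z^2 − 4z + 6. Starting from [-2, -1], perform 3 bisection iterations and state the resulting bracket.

m = -1.5, g(m) = -10.5 (−); new bracket [-1.5, -1]
m = -1.25, g(m) = -3.84375 (−); new bracket [-1.25, -1]
m = -1.125, g(m) = -1.207031 (−); new bracket [-1.125, -1]

[-1.125, -1]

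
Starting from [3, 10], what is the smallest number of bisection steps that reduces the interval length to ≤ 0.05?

8

Width after n steps is 7/2^n. Need 2^n ≥ 7/0.05 = 140.
2^7 = 128 < 140 ≤ 2^8 = 256, so n = 8.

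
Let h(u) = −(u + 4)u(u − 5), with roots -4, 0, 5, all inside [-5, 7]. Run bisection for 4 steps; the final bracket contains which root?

5

m = 1, h(m) = 20 (+); new bracket [1, 7]
m = 4, h(m) = 32 (+); new bracket [4, 7]
m = 5.5, h(m) = -26.125 (−); new bracket [4, 5.5]
m = 4.75, h(m) = 10.3906 (+); new bracket [4.75, 5.5]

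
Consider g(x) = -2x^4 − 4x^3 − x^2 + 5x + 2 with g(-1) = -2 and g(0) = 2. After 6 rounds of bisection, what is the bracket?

m = -0.5, g(m) = -0.375 (−); new bracket [-0.5, 0]
m = -0.25, g(m) = 0.742188 (+); new bracket [-0.5, -0.25]
m = -0.375, g(m) = 0.155762 (+); new bracket [-0.5, -0.375]
m = -0.4375, g(m) = -0.1172 (−); new bracket [-0.4375, -0.375]
m = -0.40625, g(m) = 0.0174 (+); new bracket [-0.4375, -0.40625]
m = -0.421875, g(m) = -0.0504 (−); new bracket [-0.421875, -0.40625]

[-0.421875, -0.40625]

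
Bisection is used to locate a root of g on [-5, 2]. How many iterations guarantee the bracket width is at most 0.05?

8

Width after n steps is 7/2^n. Need 2^n ≥ 7/0.05 = 140.
2^7 = 128 < 140 ≤ 2^8 = 256, so n = 8.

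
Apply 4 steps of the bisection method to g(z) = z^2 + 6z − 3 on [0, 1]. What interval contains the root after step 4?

[0.4375, 0.5]

z = 0.5 gives g = 0.25, positive; keep [0, 0.5]
z = 0.25 gives g = -1.4375, negative; keep [0.25, 0.5]
z = 0.375 gives g = -0.609375, negative; keep [0.375, 0.5]
z = 0.4375 gives g = -0.1836, negative; keep [0.4375, 0.5]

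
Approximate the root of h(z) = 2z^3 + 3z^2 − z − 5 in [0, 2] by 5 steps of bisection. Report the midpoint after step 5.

h(1) = -1 < 0, so the root lies in [1, 2]
h(1.5) = 7 > 0, so the root lies in [1, 1.5]
h(1.25) = 2.34375 > 0, so the root lies in [1, 1.25]
h(1.125) = 0.5195 > 0, so the root lies in [1, 1.125]
h(1.0625) = -0.2769 < 0, so the root lies in [1.0625, 1.125]

1.0625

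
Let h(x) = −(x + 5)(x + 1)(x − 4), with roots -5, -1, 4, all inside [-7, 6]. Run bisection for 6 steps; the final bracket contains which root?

4

h(-0.5) = 10.125 > 0, so the root lies in [-0.5, 6]
h(2.75) = 36.328125 > 0, so the root lies in [2.75, 6]
h(4.375) = -18.896484 < 0, so the root lies in [2.75, 4.375]
h(3.5625) = 17.0916 > 0, so the root lies in [3.5625, 4.375]
h(3.96875) = 1.3926 > 0, so the root lies in [3.96875, 4.375]
h(4.171875) = -8.153 < 0, so the root lies in [3.96875, 4.171875]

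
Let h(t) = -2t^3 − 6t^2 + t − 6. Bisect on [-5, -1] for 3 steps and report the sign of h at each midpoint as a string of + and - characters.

m = -3, h(m) = -9 (−); new bracket [-5, -3]
m = -4, h(m) = 22 (+); new bracket [-4, -3]
m = -3.5, h(m) = 2.75 (+); new bracket [-3.5, -3]

-++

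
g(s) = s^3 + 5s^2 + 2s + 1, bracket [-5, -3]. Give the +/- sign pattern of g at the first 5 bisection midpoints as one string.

midpoint -4: g = 9 > 0 → [-5, -4]
midpoint -4.5: g = 2.125 > 0 → [-5, -4.5]
midpoint -4.75: g = -2.859375 < 0 → [-4.75, -4.5]
midpoint -4.625: g = -0.2285 < 0 → [-4.625, -4.5]
midpoint -4.5625: g = 0.9822 > 0 → [-4.625, -4.5625]

++--+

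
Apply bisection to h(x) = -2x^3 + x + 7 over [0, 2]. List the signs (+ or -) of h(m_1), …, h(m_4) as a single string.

++-+

h(1) = 6 > 0, so the root lies in [1, 2]
h(1.5) = 1.75 > 0, so the root lies in [1.5, 2]
h(1.75) = -1.96875 < 0, so the root lies in [1.5, 1.75]
h(1.625) = 0.043 > 0, so the root lies in [1.625, 1.75]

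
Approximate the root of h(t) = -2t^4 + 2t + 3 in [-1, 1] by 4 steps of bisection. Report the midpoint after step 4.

-0.875

midpoint 0: h = 3 > 0 → [-1, 0]
midpoint -0.5: h = 1.875 > 0 → [-1, -0.5]
midpoint -0.75: h = 0.867188 > 0 → [-1, -0.75]
midpoint -0.875: h = 0.0776 > 0 → [-1, -0.875]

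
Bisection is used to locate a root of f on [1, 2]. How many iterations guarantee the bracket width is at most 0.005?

8

Width after n steps is 1/2^n. Need 2^n ≥ 1/0.005 = 200.
2^7 = 128 < 200 ≤ 2^8 = 256, so n = 8.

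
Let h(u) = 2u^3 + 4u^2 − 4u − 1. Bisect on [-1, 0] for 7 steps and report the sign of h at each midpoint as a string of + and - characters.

h(-0.5) = 1.75 > 0, so the root lies in [-0.5, 0]
h(-0.25) = 0.21875 > 0, so the root lies in [-0.25, 0]
h(-0.125) = -0.441406 < 0, so the root lies in [-0.25, -0.125]
h(-0.1875) = -0.1226 < 0, so the root lies in [-0.25, -0.1875]
h(-0.21875) = 0.0455 > 0, so the root lies in [-0.21875, -0.1875]
h(-0.203125) = -0.0392 < 0, so the root lies in [-0.21875, -0.203125]
h(-0.2109375) = 0.003 > 0, so the root lies in [-0.2109375, -0.203125]

++--+-+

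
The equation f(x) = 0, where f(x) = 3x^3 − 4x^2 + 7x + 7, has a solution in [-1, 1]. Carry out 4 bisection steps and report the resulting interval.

[-0.75, -0.625]

midpoint 0: f = 7 > 0 → [-1, 0]
midpoint -0.5: f = 2.125 > 0 → [-1, -0.5]
midpoint -0.75: f = -1.765625 < 0 → [-0.75, -0.5]
midpoint -0.625: f = 0.3301 > 0 → [-0.75, -0.625]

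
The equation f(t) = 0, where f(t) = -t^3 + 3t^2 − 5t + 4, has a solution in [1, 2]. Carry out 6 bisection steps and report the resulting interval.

[1.453125, 1.46875]

t = 1.5 gives f = -0.125, negative; keep [1, 1.5]
t = 1.25 gives f = 0.484375, positive; keep [1.25, 1.5]
t = 1.375 gives f = 0.197266, positive; keep [1.375, 1.5]
t = 1.4375 gives f = 0.0413, positive; keep [1.4375, 1.5]
t = 1.46875 gives f = -0.0405, negative; keep [1.4375, 1.46875]
t = 1.453125 gives f = 0.0007, positive; keep [1.453125, 1.46875]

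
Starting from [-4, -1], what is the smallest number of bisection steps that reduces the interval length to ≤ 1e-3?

Width after n steps is 3/2^n. Need 2^n ≥ 3/1e-3 = 3000.
2^11 = 2048 < 3000 ≤ 2^12 = 4096, so n = 12.

12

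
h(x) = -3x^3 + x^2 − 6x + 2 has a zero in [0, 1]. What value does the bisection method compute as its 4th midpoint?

0.3125

m = 0.5, h(m) = -1.125 (−); new bracket [0, 0.5]
m = 0.25, h(m) = 0.515625 (+); new bracket [0.25, 0.5]
m = 0.375, h(m) = -0.267578 (−); new bracket [0.25, 0.375]
m = 0.3125, h(m) = 0.1311 (+); new bracket [0.3125, 0.375]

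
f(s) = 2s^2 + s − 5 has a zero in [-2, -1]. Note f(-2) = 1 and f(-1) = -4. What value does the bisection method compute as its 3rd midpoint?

s = -1.5 gives f = -2, negative; keep [-2, -1.5]
s = -1.75 gives f = -0.625, negative; keep [-2, -1.75]
s = -1.875 gives f = 0.15625, positive; keep [-1.875, -1.75]

-1.875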